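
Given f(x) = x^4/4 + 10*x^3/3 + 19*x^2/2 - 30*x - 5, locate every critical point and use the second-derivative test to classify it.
f'(x) = x^3 + 10*x^2 + 19*x - 30

Solve f'(x) = 0:
  Factor: x^3 + 10*x^2 + 19*x - 30 = (x - 1)*(x + 5)*(x + 6) = 0.
  ⇒ x = -6, -5, 1

f''(x) = 3*x^2 + 20*x + 19
Second-derivative test at each critical point:
  f''(-6) = 7 > 0 → local minimum
  f''(-5) = -6 < 0 → local maximum
  f''(1) = 42 > 0 → local minimum

Critical points: x = -6 (local minimum); x = -5 (local maximum); x = 1 (local minimum)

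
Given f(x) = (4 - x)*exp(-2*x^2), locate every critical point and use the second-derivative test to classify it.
f'(x) = (4*x*(x - 4) - 1)*exp(-2*x^2)

Solve f'(x) = 0:
  f'(x) = (4*x^2 - 16*x - 1)·exp(-2*x^2) and exp(-2*x^2) > 0 for every x, so f'(x) = 0 ⇔ 4*x^2 - 16*x - 1 = 0.
  4*x^2 - 16*x - 1 = 0 has no rational roots; quadratic formula: x = (16 ± √272)/8.
  ⇒ x = 2 - sqrt(17)/2 ≈ -0.0616, 2 + sqrt(17)/2 ≈ 4.0616

f''(x) = 4*(4*x^2*(4 - x) + 3*x - 4)*exp(-2*x^2)
Second-derivative test at each critical point:
  f''(-0.0616) = -16.3679 < 0 → local maximum
  f''(4.0616) = 7.742e-14 > 0 → local minimum

Critical points: x = 2 - sqrt(17)/2 ≈ -0.0616 (local maximum); x = 2 + sqrt(17)/2 ≈ 4.0616 (local minimum)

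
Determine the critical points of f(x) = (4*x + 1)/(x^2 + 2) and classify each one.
f'(x) = 2*(-2*x^2 - x + 4)/(x^4 + 4*x^2 + 4)

Solve f'(x) = 0:
  f'(x) = -2*(2*x^2 + x - 4)/(x^2 + 2)^2; the denominator is positive wherever f is defined, so f'(x) = 0 ⇔ -4*x^2 - 2*x + 8 = 0.
  Factor: -4*x^2 - 2*x + 8 = -2*(2*x^2 + x - 4); 2*x^2 + x - 4 = 0 has no rational roots; quadratic formula: x = (-1 ± √33)/4.
  ⇒ x = -sqrt(33)/4 - 1/4 ≈ -1.6861, -1/4 + sqrt(33)/4 ≈ 1.1861

f''(x) = 2*(4*x^2*(4*x + 1) - (12*x + 1)*(x^2 + 2))/(x^2 + 2)^3
Second-derivative test at each critical point:
  f''(-1.6861) = 0.4898 > 0 → local minimum
  f''(1.1861) = -0.9898 < 0 → local maximum

Critical points: x = -sqrt(33)/4 - 1/4 ≈ -1.6861 (local minimum); x = -1/4 + sqrt(33)/4 ≈ 1.1861 (local maximum)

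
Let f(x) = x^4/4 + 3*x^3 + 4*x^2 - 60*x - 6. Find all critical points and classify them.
f'(x) = x^3 + 9*x^2 + 8*x - 60

Solve f'(x) = 0:
  Factor: x^3 + 9*x^2 + 8*x - 60 = (x - 2)*(x + 5)*(x + 6) = 0.
  ⇒ x = -6, -5, 2

f''(x) = 3*x^2 + 18*x + 8
Second-derivative test at each critical point:
  f''(-6) = 8 > 0 → local minimum
  f''(-5) = -7 < 0 → local maximum
  f''(2) = 56 > 0 → local minimum

Critical points: x = -6 (local minimum); x = -5 (local maximum); x = 2 (local minimum)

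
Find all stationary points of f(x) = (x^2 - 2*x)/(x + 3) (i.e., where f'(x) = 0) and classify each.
f'(x) = (x^2 + 6*x - 6)/(x^2 + 6*x + 9)

Solve f'(x) = 0:
  f'(x) = (x^2 + 6*x - 6)/(x + 3)^2; the denominator is positive wherever f is defined, so f'(x) = 0 ⇔ x^2 + 6*x - 6 = 0.
  x^2 + 6*x - 6 = 0 has no rational roots; quadratic formula: x = (-6 ± √60)/2.
  ⇒ x = -sqrt(15) - 3 ≈ -6.8730, -3 + sqrt(15) ≈ 0.8730

f''(x) = 30/(x^3 + 9*x^2 + 27*x + 27)
Second-derivative test at each critical point:
  f''(-6.8730) = -0.5164 < 0 → local maximum
  f''(0.8730) = 0.5164 > 0 → local minimum

Critical points: x = -sqrt(15) - 3 ≈ -6.8730 (local maximum); x = -3 + sqrt(15) ≈ 0.8730 (local minimum)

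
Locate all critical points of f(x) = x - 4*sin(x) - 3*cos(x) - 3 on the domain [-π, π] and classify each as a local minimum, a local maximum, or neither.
f'(x) = 3*sin(x) - 4*cos(x) + 1

Solve f'(x) = 0 on [-π, π]:
  f'(x) = 0 ⇔ 3*sin(x) - 4*cos(x) = -1. Write the left side as R·cos(x + φ) with R = √((-4)² + (-3)²) = 5, cos φ = -4/5, sin φ = -3/5; then cos(x + φ) = -1/5. Solve for x and keep the solutions lying in [-π, π].
  ⇒ x = -pi + atan((-8*sqrt(6) - 3)/(4 - 6*sqrt(6))) ≈ -2.0129, atan((-3 + 8*sqrt(6))/(4 + 6*sqrt(6))) ≈ 0.7259

f''(x) = 4*sin(x) + 3*cos(x)
Second-derivative test at each critical point:
  f''(-2.0129) = -4.8990 < 0 → local maximum
  f''(0.7259) = 4.8990 > 0 → local minimum

Critical points: x = -pi + atan((-8*sqrt(6) - 3)/(4 - 6*sqrt(6))) ≈ -2.0129 (local maximum); x = atan((-3 + 8*sqrt(6))/(4 + 6*sqrt(6))) ≈ 0.7259 (local minimum)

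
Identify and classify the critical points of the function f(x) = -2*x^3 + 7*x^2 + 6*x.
f'(x) = -6*x^2 + 14*x + 6

Solve f'(x) = 0:
  Factor: -6*x^2 + 14*x + 6 = -2*(3*x^2 - 7*x - 3); 3*x^2 - 7*x - 3 = 0 has no rational roots; quadratic formula: x = (7 ± √85)/6.
  ⇒ x = 7/6 - sqrt(85)/6 ≈ -0.3699, 7/6 + sqrt(85)/6 ≈ 2.7033

f''(x) = 14 - 12*x
Second-derivative test at each critical point:
  f''(-0.3699) = 18.4391 > 0 → local minimum
  f''(2.7033) = -18.4391 < 0 → local maximum

Critical points: x = 7/6 - sqrt(85)/6 ≈ -0.3699 (local minimum); x = 7/6 + sqrt(85)/6 ≈ 2.7033 (local maximum)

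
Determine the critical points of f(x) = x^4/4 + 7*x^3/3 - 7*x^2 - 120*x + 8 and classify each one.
f'(x) = x^3 + 7*x^2 - 14*x - 120

Solve f'(x) = 0:
  Factor: x^3 + 7*x^2 - 14*x - 120 = (x - 4)*(x + 5)*(x + 6) = 0.
  ⇒ x = -6, -5, 4

f''(x) = 3*x^2 + 14*x - 14
Second-derivative test at each critical point:
  f''(-6) = 10 > 0 → local minimum
  f''(-5) = -9 < 0 → local maximum
  f''(4) = 90 > 0 → local minimum

Critical points: x = -6 (local minimum); x = -5 (local maximum); x = 4 (local minimum)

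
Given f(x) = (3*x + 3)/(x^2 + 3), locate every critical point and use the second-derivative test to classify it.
f'(x) = 3*(x^2 - 2*x*(x + 1) + 3)/(x^2 + 3)^2

Solve f'(x) = 0:
  f'(x) = -3*(x - 1)*(x + 3)/(x^2 + 3)^2; the denominator is positive wherever f is defined, so f'(x) = 0 ⇔ -3*x^2 - 6*x + 9 = 0.
  Factor: -3*x^2 - 6*x + 9 = -3*(x - 1)*(x + 3) = 0.
  ⇒ x = -3, 1

f''(x) = 6*(4*x^2*(x + 1) - (3*x + 1)*(x^2 + 3))/(x^2 + 3)^3
Second-derivative test at each critical point:
  f''(-3) = 1/12 > 0 → local minimum
  f''(1) = -3/4 < 0 → local maximum

Critical points: x = -3 (local minimum); x = 1 (local maximum)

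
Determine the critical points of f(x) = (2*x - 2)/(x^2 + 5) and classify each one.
f'(x) = 2*(x^2 - 2*x*(x - 1) + 5)/(x^2 + 5)^2

Solve f'(x) = 0:
  f'(x) = -2*(x^2 - 2*x - 5)/(x^2 + 5)^2; the denominator is positive wherever f is defined, so f'(x) = 0 ⇔ -2*x^2 + 4*x + 10 = 0.
  Factor: -2*x^2 + 4*x + 10 = -2*(x^2 - 2*x - 5); x^2 - 2*x - 5 = 0 has no rational roots; quadratic formula: x = (2 ± √24)/2.
  ⇒ x = 1 - sqrt(6) ≈ -1.4495, 1 + sqrt(6) ≈ 3.4495

f''(x) = 4*(4*x^2*(x - 1) + (1 - 3*x)*(x^2 + 5))/(x^2 + 5)^3
Second-derivative test at each critical point:
  f''(-1.4495) = 0.1943 > 0 → local minimum
  f''(3.4495) = -0.0343 < 0 → local maximum

Critical points: x = 1 - sqrt(6) ≈ -1.4495 (local minimum); x = 1 + sqrt(6) ≈ 3.4495 (local maximum)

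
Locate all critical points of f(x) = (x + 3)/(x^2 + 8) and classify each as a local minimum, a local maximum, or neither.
f'(x) = (x^2 - 2*x*(x + 3) + 8)/(x^2 + 8)^2

Solve f'(x) = 0:
  f'(x) = -(x^2 + 6*x - 8)/(x^2 + 8)^2; the denominator is positive wherever f is defined, so f'(x) = 0 ⇔ -x^2 - 6*x + 8 = 0.
  x^2 + 6*x - 8 = 0 has no rational roots; quadratic formula: x = (-6 ± √68)/2.
  ⇒ x = -sqrt(17) - 3 ≈ -7.1231, -3 + sqrt(17) ≈ 1.1231

f''(x) = 2*(4*x^2*(x + 3) - 3*(x + 1)*(x^2 + 8))/(x^2 + 8)^3
Second-derivative test at each critical point:
  f''(-7.1231) = 0.0024 > 0 → local minimum
  f''(1.1231) = -0.0961 < 0 → local maximum

Critical points: x = -sqrt(17) - 3 ≈ -7.1231 (local minimum); x = -3 + sqrt(17) ≈ 1.1231 (local maximum)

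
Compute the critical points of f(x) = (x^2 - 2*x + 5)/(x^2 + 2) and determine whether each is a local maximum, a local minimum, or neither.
f'(x) = 2*(x^2 - 3*x - 2)/(x^4 + 4*x^2 + 4)

Solve f'(x) = 0:
  f'(x) = 2*(x^2 - 3*x - 2)/(x^2 + 2)^2; the denominator is positive wherever f is defined, so f'(x) = 0 ⇔ 2*x^2 - 6*x - 4 = 0.
  Factor: 2*x^2 - 6*x - 4 = 2*(x^2 - 3*x - 2); x^2 - 3*x - 2 = 0 has no rational roots; quadratic formula: x = (3 ± √17)/2.
  ⇒ x = 3/2 - sqrt(17)/2 ≈ -0.5616, 3/2 + sqrt(17)/2 ≈ 3.5616

f''(x) = 2*(-2*x^3 + 9*x^2 + 12*x - 6)/(x^6 + 6*x^4 + 12*x^2 + 8)
Second-derivative test at each critical point:
  f''(-0.5616) = -1.5382 < 0 → local maximum
  f''(3.5616) = 0.0382 > 0 → local minimum

Critical points: x = 3/2 - sqrt(17)/2 ≈ -0.5616 (local maximum); x = 3/2 + sqrt(17)/2 ≈ 3.5616 (local minimum)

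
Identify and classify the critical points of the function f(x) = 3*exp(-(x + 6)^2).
f'(x) = 6*(-x - 6)*exp(-(x + 6)^2)

Solve f'(x) = 0:
  f'(x) = (-6*x - 36)·exp(-(x + 6)^2) and exp(-(x + 6)^2) > 0 for every x, so f'(x) = 0 ⇔ -6*x - 36 = 0.
  Factor: -6*x - 36 = -6*(x + 6) = 0.
  ⇒ x = -6

f''(x) = 6*(2*(x + 6)^2 - 1)*exp(-(x + 6)^2)
Second-derivative test at each critical point:
  f''(-6) = -6 < 0 → local maximum

Critical points: x = -6 (local maximum)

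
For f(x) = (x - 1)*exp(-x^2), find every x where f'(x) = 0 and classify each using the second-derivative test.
f'(x) = (-2*x*(x - 1) + 1)*exp(-x^2)

Solve f'(x) = 0:
  f'(x) = (-2*x^2 + 2*x + 1)·exp(-x^2) and exp(-x^2) > 0 for every x, so f'(x) = 0 ⇔ -2*x^2 + 2*x + 1 = 0.
  2*x^2 - 2*x - 1 = 0 has no rational roots; quadratic formula: x = (2 ± √12)/4.
  ⇒ x = 1/2 - sqrt(3)/2 ≈ -0.3660, 1/2 + sqrt(3)/2 ≈ 1.3660

f''(x) = 2*(2*x^2*(x - 1) - 3*x + 1)*exp(-x^2)
Second-derivative test at each critical point:
  f''(-0.3660) = 3.0297 > 0 → local minimum
  f''(1.3660) = -0.5360 < 0 → local maximum

Critical points: x = 1/2 - sqrt(3)/2 ≈ -0.3660 (local minimum); x = 1/2 + sqrt(3)/2 ≈ 1.3660 (local maximum)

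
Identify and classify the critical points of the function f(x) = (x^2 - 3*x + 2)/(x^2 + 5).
f'(x) = 3*(x^2 + 2*x - 5)/(x^4 + 10*x^2 + 25)

Solve f'(x) = 0:
  f'(x) = 3*(x^2 + 2*x - 5)/(x^2 + 5)^2; the denominator is positive wherever f is defined, so f'(x) = 0 ⇔ 3*x^2 + 6*x - 15 = 0.
  Factor: 3*x^2 + 6*x - 15 = 3*(x^2 + 2*x - 5); x^2 + 2*x - 5 = 0 has no rational roots; quadratic formula: x = (-2 ± √24)/2.
  ⇒ x = -sqrt(6) - 1 ≈ -3.4495, -1 + sqrt(6) ≈ 1.4495

f''(x) = 6*(-x^3 - 3*x^2 + 15*x + 5)/(x^6 + 15*x^4 + 75*x^2 + 125)
Second-derivative test at each critical point:
  f''(-3.4495) = -0.0515 < 0 → local maximum
  f''(1.4495) = 0.2915 > 0 → local minimum

Critical points: x = -sqrt(6) - 1 ≈ -3.4495 (local maximum); x = -1 + sqrt(6) ≈ 1.4495 (local minimum)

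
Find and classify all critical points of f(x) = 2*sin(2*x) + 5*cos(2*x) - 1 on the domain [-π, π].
f'(x) = -10*sin(2*x) + 4*cos(2*x)

Solve f'(x) = 0 on [-π, π]:
  f'(x) = 0 ⇔ 2*cos(2*x) = 5*sin(2*x) ⇔ tan(2*x) = 2/5, i.e. 2*x = arctan(2/5) + nπ; keep the solutions lying in [-π, π].
  ⇒ x = -pi + atan(2/5)/2 ≈ -2.9513, -pi/2 + atan(2/5)/2 ≈ -1.3805, atan(2/5)/2 ≈ 0.1903, atan(2/5)/2 + pi/2 ≈ 1.7610

f''(x) = -8*sin(2*x) - 20*cos(2*x)
Second-derivative test at each critical point:
  f''(-2.9513) = -21.5407 < 0 → local maximum
  f''(-1.3805) = 21.5407 > 0 → local minimum
  f''(0.1903) = -21.5407 < 0 → local maximum
  f''(1.7610) = 21.5407 > 0 → local minimum

Critical points: x = -pi + atan(2/5)/2 ≈ -2.9513 (local maximum); x = -pi/2 + atan(2/5)/2 ≈ -1.3805 (local minimum); x = atan(2/5)/2 ≈ 0.1903 (local maximum); x = atan(2/5)/2 + pi/2 ≈ 1.7610 (local minimum)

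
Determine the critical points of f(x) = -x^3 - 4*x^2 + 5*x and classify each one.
f'(x) = -3*x^2 - 8*x + 5

Solve f'(x) = 0:
  3*x^2 + 8*x - 5 = 0 has no rational roots; quadratic formula: x = (-8 ± √124)/6.
  ⇒ x = -sqrt(31)/3 - 4/3 ≈ -3.1893, -4/3 + sqrt(31)/3 ≈ 0.5226

f''(x) = -6*x - 8
Second-derivative test at each critical point:
  f''(-3.1893) = 11.1355 > 0 → local minimum
  f''(0.5226) = -11.1355 < 0 → local maximum

Critical points: x = -sqrt(31)/3 - 4/3 ≈ -3.1893 (local minimum); x = -4/3 + sqrt(31)/3 ≈ 0.5226 (local maximum)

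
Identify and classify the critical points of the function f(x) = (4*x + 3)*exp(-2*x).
f'(x) = 2*(-4*x - 1)*exp(-2*x)

Solve f'(x) = 0:
  f'(x) = (-8*x - 2)·exp(-2*x) and exp(-2*x) > 0 for every x, so f'(x) = 0 ⇔ -8*x - 2 = 0.
  Factor: -8*x - 2 = -2*(4*x + 1) = 0.
  ⇒ x = -1/4

f''(x) = 4*(4*x - 1)*exp(-2*x)
Second-derivative test at each critical point:
  f''(-1/4) = -13.1898 < 0 → local maximum

Critical points: x = -1/4 (local maximum)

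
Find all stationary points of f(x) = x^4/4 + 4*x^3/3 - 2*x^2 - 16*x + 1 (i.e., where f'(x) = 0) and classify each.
f'(x) = x^3 + 4*x^2 - 4*x - 16

Solve f'(x) = 0:
  Factor: x^3 + 4*x^2 - 4*x - 16 = (x - 2)*(x + 2)*(x + 4) = 0.
  ⇒ x = -4, -2, 2

f''(x) = 3*x^2 + 8*x - 4
Second-derivative test at each critical point:
  f''(-4) = 12 > 0 → local minimum
  f''(-2) = -8 < 0 → local maximum
  f''(2) = 24 > 0 → local minimum

Critical points: x = -4 (local minimum); x = -2 (local maximum); x = 2 (local minimum)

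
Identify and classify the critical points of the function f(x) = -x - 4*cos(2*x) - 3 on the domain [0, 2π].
f'(x) = 8*sin(2*x) - 1

Solve f'(x) = 0 on [0, 2π]:
  f'(x) = 0 ⇔ sin(2*x) = 1/8, i.e. 2*x = arcsin(1/8) + 2nπ or 2*x = π − arcsin(1/8) + 2nπ; keep the solutions lying in [0, 2π].
  ⇒ x = asin(1/8)/2 ≈ 0.0627, -asin(1/8)/2 + pi/2 ≈ 1.5081, asin(1/8)/2 + pi ≈ 3.2043, -asin(1/8)/2 + 3*pi/2 ≈ 4.6497

f''(x) = 16*cos(2*x)
Second-derivative test at each critical point:
  f''(0.0627) = 15.8745 > 0 → local minimum
  f''(1.5081) = -15.8745 < 0 → local maximum
  f''(3.2043) = 15.8745 > 0 → local minimum
  f''(4.6497) = -15.8745 < 0 → local maximum

Critical points: x = asin(1/8)/2 ≈ 0.0627 (local minimum); x = -asin(1/8)/2 + pi/2 ≈ 1.5081 (local maximum); x = asin(1/8)/2 + pi ≈ 3.2043 (local minimum); x = -asin(1/8)/2 + 3*pi/2 ≈ 4.6497 (local maximum)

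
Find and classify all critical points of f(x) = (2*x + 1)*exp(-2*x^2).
f'(x) = 2*(-2*x*(2*x + 1) + 1)*exp(-2*x^2)

Solve f'(x) = 0:
  f'(x) = (-8*x^2 - 4*x + 2)·exp(-2*x^2) and exp(-2*x^2) > 0 for every x, so f'(x) = 0 ⇔ -8*x^2 - 4*x + 2 = 0.
  Factor: -8*x^2 - 4*x + 2 = -2*(4*x^2 + 2*x - 1); 4*x^2 + 2*x - 1 = 0 has no rational roots; quadratic formula: x = (-2 ± √20)/8.
  ⇒ x = -sqrt(5)/4 - 1/4 ≈ -0.8090, -1/4 + sqrt(5)/4 ≈ 0.3090

f''(x) = 4*(4*x^2*(2*x + 1) - 6*x - 1)*exp(-2*x^2)
Second-derivative test at each critical point:
  f''(-0.8090) = 2.4157 > 0 → local minimum
  f''(0.3090) = -7.3893 < 0 → local maximum

Critical points: x = -sqrt(5)/4 - 1/4 ≈ -0.8090 (local minimum); x = -1/4 + sqrt(5)/4 ≈ 0.3090 (local maximum)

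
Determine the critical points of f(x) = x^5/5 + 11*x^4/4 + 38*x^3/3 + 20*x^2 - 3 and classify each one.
f'(x) = x*(x^3 + 11*x^2 + 38*x + 40)

Solve f'(x) = 0:
  Factor: x^4 + 11*x^3 + 38*x^2 + 40*x = x*(x + 2)*(x + 4)*(x + 5) = 0.
  ⇒ x = -5, -4, -2, 0

f''(x) = 4*x^3 + 33*x^2 + 76*x + 40
Second-derivative test at each critical point:
  f''(-5) = -15 < 0 → local maximum
  f''(-4) = 8 > 0 → local minimum
  f''(-2) = -12 < 0 → local maximum
  f''(0) = 40 > 0 → local minimum

Critical points: x = -5 (local maximum); x = -4 (local minimum); x = -2 (local maximum); x = 0 (local minimum)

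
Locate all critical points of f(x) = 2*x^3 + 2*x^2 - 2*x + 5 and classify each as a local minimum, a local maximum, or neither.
f'(x) = 6*x^2 + 4*x - 2

Solve f'(x) = 0:
  Factor: 6*x^2 + 4*x - 2 = 2*(x + 1)*(3*x - 1) = 0.
  ⇒ x = -1, 1/3

f''(x) = 12*x + 4
Second-derivative test at each critical point:
  f''(-1) = -8 < 0 → local maximum
  f''(1/3) = 8 > 0 → local minimum

Critical points: x = -1 (local maximum); x = 1/3 (local minimum)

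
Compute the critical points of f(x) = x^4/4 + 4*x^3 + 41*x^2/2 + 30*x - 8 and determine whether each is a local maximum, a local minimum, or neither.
f'(x) = x^3 + 12*x^2 + 41*x + 30

Solve f'(x) = 0:
  Factor: x^3 + 12*x^2 + 41*x + 30 = (x + 1)*(x + 5)*(x + 6) = 0.
  ⇒ x = -6, -5, -1

f''(x) = 3*x^2 + 24*x + 41
Second-derivative test at each critical point:
  f''(-6) = 5 > 0 → local minimum
  f''(-5) = -4 < 0 → local maximum
  f''(-1) = 20 > 0 → local minimum

Critical points: x = -6 (local minimum); x = -5 (local maximum); x = -1 (local minimum)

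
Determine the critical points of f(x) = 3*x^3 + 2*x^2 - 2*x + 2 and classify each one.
f'(x) = 9*x^2 + 4*x - 2

Solve f'(x) = 0:
  9*x^2 + 4*x - 2 = 0 has no rational roots; quadratic formula: x = (-4 ± √88)/18.
  ⇒ x = -sqrt(22)/9 - 2/9 ≈ -0.7434, -2/9 + sqrt(22)/9 ≈ 0.2989

f''(x) = 18*x + 4
Second-derivative test at each critical point:
  f''(-0.7434) = -9.3808 < 0 → local maximum
  f''(0.2989) = 9.3808 > 0 → local minimum

Critical points: x = -sqrt(22)/9 - 2/9 ≈ -0.7434 (local maximum); x = -2/9 + sqrt(22)/9 ≈ 0.2989 (local minimum)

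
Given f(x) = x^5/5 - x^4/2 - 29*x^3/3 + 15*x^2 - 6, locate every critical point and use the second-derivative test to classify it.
f'(x) = x*(x^3 - 2*x^2 - 29*x + 30)

Solve f'(x) = 0:
  Factor: x^4 - 2*x^3 - 29*x^2 + 30*x = x*(x - 6)*(x - 1)*(x + 5) = 0.
  ⇒ x = -5, 0, 1, 6

f''(x) = 4*x^3 - 6*x^2 - 58*x + 30
Second-derivative test at each critical point:
  f''(-5) = -330 < 0 → local maximum
  f''(0) = 30 > 0 → local minimum
  f''(1) = -30 < 0 → local maximum
  f''(6) = 330 > 0 → local minimum

Critical points: x = -5 (local maximum); x = 0 (local minimum); x = 1 (local maximum); x = 6 (local minimum)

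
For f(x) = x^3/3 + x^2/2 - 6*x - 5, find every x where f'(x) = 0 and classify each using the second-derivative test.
f'(x) = x^2 + x - 6

Solve f'(x) = 0:
  Factor: x^2 + x - 6 = (x - 2)*(x + 3) = 0.
  ⇒ x = -3, 2

f''(x) = 2*x + 1
Second-derivative test at each critical point:
  f''(-3) = -5 < 0 → local maximum
  f''(2) = 5 > 0 → local minimum

Critical points: x = -3 (local maximum); x = 2 (local minimum)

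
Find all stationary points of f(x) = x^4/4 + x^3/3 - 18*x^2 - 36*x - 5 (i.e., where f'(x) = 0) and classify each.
f'(x) = x^3 + x^2 - 36*x - 36

Solve f'(x) = 0:
  Factor: x^3 + x^2 - 36*x - 36 = (x - 6)*(x + 1)*(x + 6) = 0.
  ⇒ x = -6, -1, 6

f''(x) = 3*x^2 + 2*x - 36
Second-derivative test at each critical point:
  f''(-6) = 60 > 0 → local minimum
  f''(-1) = -35 < 0 → local maximum
  f''(6) = 84 > 0 → local minimum

Critical points: x = -6 (local minimum); x = -1 (local maximum); x = 6 (local minimum)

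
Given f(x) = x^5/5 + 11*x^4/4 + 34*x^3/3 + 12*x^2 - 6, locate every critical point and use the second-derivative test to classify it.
f'(x) = x*(x^3 + 11*x^2 + 34*x + 24)

Solve f'(x) = 0:
  Factor: x^4 + 11*x^3 + 34*x^2 + 24*x = x*(x + 1)*(x + 4)*(x + 6) = 0.
  ⇒ x = -6, -4, -1, 0

f''(x) = 4*x^3 + 33*x^2 + 68*x + 24
Second-derivative test at each critical point:
  f''(-6) = -60 < 0 → local maximum
  f''(-4) = 24 > 0 → local minimum
  f''(-1) = -15 < 0 → local maximum
  f''(0) = 24 > 0 → local minimum

Critical points: x = -6 (local maximum); x = -4 (local minimum); x = -1 (local maximum); x = 0 (local minimum)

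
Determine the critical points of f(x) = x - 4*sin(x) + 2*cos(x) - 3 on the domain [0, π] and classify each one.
f'(x) = -2*sin(x) - 4*cos(x) + 1

Solve f'(x) = 0 on [0, π]:
  f'(x) = 0 ⇔ -2*sin(x) - 4*cos(x) = -1. Write the left side as R·cos(x + φ) with R = √((-4)² + 2²) = 2*sqrt(5), cos φ = -2*sqrt(5)/5, sin φ = sqrt(5)/5; then cos(x + φ) = -sqrt(5)/10. Solve for x and keep the solutions lying in [0, π].
  ⇒ x = atan((1 + 2*sqrt(19))/(2 - sqrt(19))) + pi ≈ 1.8089

f''(x) = 4*sin(x) - 2*cos(x)
Second-derivative test at each critical point:
  f''(1.8089) = 4.3589 > 0 → local minimum

Critical points: x = atan((1 + 2*sqrt(19))/(2 - sqrt(19))) + pi ≈ 1.8089 (local minimum)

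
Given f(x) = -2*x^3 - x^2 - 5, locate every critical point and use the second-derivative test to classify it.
f'(x) = 2*x*(-3*x - 1)

Solve f'(x) = 0:
  Factor: -6*x^2 - 2*x = -2*x*(3*x + 1) = 0.
  ⇒ x = -1/3, 0

f''(x) = -12*x - 2
Second-derivative test at each critical point:
  f''(-1/3) = 2 > 0 → local minimum
  f''(0) = -2 < 0 → local maximum

Critical points: x = -1/3 (local minimum); x = 0 (local maximum)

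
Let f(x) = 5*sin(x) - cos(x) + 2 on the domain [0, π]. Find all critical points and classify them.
f'(x) = sin(x) + 5*cos(x)

Solve f'(x) = 0 on [0, π]:
  f'(x) = 0 ⇔ 5*cos(x) = -sin(x) ⇔ tan(x) = -5, i.e. x = arctan(-5) + nπ; keep the solutions lying in [0, π].
  ⇒ x = pi - atan(5) ≈ 1.7682

f''(x) = -5*sin(x) + cos(x)
Second-derivative test at each critical point:
  f''(1.7682) = -5.0990 < 0 → local maximum

Critical points: x = pi - atan(5) ≈ 1.7682 (local maximum)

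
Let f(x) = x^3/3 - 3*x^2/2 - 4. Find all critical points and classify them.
f'(x) = x*(x - 3)

Solve f'(x) = 0:
  Factor: x^2 - 3*x = x*(x - 3) = 0.
  ⇒ x = 0, 3

f''(x) = 2*x - 3
Second-derivative test at each critical point:
  f''(0) = -3 < 0 → local maximum
  f''(3) = 3 > 0 → local minimum

Critical points: x = 0 (local maximum); x = 3 (local minimum)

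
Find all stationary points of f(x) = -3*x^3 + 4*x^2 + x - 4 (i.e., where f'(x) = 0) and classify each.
f'(x) = -9*x^2 + 8*x + 1

Solve f'(x) = 0:
  Factor: -9*x^2 + 8*x + 1 = -(x - 1)*(9*x + 1) = 0.
  ⇒ x = -1/9, 1

f''(x) = 8 - 18*x
Second-derivative test at each critical point:
  f''(-1/9) = 10 > 0 → local minimum
  f''(1) = -10 < 0 → local maximum

Critical points: x = -1/9 (local minimum); x = 1 (local maximum)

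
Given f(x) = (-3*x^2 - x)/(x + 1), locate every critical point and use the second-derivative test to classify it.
f'(x) = (-3*x^2 - 6*x - 1)/(x^2 + 2*x + 1)

Solve f'(x) = 0:
  f'(x) = -(3*x^2 + 6*x + 1)/(x + 1)^2; the denominator is positive wherever f is defined, so f'(x) = 0 ⇔ -3*x^2 - 6*x - 1 = 0.
  3*x^2 + 6*x + 1 = 0 has no rational roots; quadratic formula: x = (-6 ± √24)/6.
  ⇒ x = -1 - sqrt(6)/3 ≈ -1.8165, -1 + sqrt(6)/3 ≈ -0.1835

f''(x) = -4/(x^3 + 3*x^2 + 3*x + 1)
Second-derivative test at each critical point:
  f''(-1.8165) = 7.3485 > 0 → local minimum
  f''(-0.1835) = -7.3485 < 0 → local maximum

Critical points: x = -1 - sqrt(6)/3 ≈ -1.8165 (local minimum); x = -1 + sqrt(6)/3 ≈ -0.1835 (local maximum)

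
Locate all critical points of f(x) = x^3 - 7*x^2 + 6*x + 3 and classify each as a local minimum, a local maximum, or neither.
f'(x) = 3*x^2 - 14*x + 6

Solve f'(x) = 0:
  3*x^2 - 14*x + 6 = 0 has no rational roots; quadratic formula: x = (14 ± √124)/6.
  ⇒ x = 7/3 - sqrt(31)/3 ≈ 0.4774, sqrt(31)/3 + 7/3 ≈ 4.1893

f''(x) = 6*x - 14
Second-derivative test at each critical point:
  f''(0.4774) = -11.1355 < 0 → local maximum
  f''(4.1893) = 11.1355 > 0 → local minimum

Critical points: x = 7/3 - sqrt(31)/3 ≈ 0.4774 (local maximum); x = sqrt(31)/3 + 7/3 ≈ 4.1893 (local minimum)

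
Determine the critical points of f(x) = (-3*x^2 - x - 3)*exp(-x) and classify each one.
f'(x) = (3*x^2 - 5*x + 2)*exp(-x)

Solve f'(x) = 0:
  f'(x) = (3*x^2 - 5*x + 2)·exp(-x) and exp(-x) > 0 for every x, so f'(x) = 0 ⇔ 3*x^2 - 5*x + 2 = 0.
  Factor: 3*x^2 - 5*x + 2 = (x - 1)*(3*x - 2) = 0.
  ⇒ x = 2/3, 1

f''(x) = (-3*x^2 + 11*x - 7)*exp(-x)
Second-derivative test at each critical point:
  f''(2/3) = -0.5134 < 0 → local maximum
  f''(1) = 0.3679 > 0 → local minimum

Critical points: x = 2/3 (local maximum); x = 1 (local minimum)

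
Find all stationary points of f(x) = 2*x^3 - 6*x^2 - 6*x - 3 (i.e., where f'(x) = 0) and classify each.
f'(x) = 6*x^2 - 12*x - 6

Solve f'(x) = 0:
  Factor: 6*x^2 - 12*x - 6 = 6*(x^2 - 2*x - 1); x^2 - 2*x - 1 = 0 has no rational roots; quadratic formula: x = (2 ± √8)/2.
  ⇒ x = 1 - sqrt(2) ≈ -0.4142, 1 + sqrt(2) ≈ 2.4142

f''(x) = 12*x - 12
Second-derivative test at each critical point:
  f''(-0.4142) = -16.9706 < 0 → local maximum
  f''(2.4142) = 16.9706 > 0 → local minimum

Critical points: x = 1 - sqrt(2) ≈ -0.4142 (local maximum); x = 1 + sqrt(2) ≈ 2.4142 (local minimum)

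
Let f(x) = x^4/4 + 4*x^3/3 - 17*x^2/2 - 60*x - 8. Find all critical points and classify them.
f'(x) = x^3 + 4*x^2 - 17*x - 60

Solve f'(x) = 0:
  Factor: x^3 + 4*x^2 - 17*x - 60 = (x - 4)*(x + 3)*(x + 5) = 0.
  ⇒ x = -5, -3, 4

f''(x) = 3*x^2 + 8*x - 17
Second-derivative test at each critical point:
  f''(-5) = 18 > 0 → local minimum
  f''(-3) = -14 < 0 → local maximum
  f''(4) = 63 > 0 → local minimum

Critical points: x = -5 (local minimum); x = -3 (local maximum); x = 4 (local minimum)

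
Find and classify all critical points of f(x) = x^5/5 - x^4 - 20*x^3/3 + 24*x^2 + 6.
f'(x) = x*(x^3 - 4*x^2 - 20*x + 48)

Solve f'(x) = 0:
  Factor: x^4 - 4*x^3 - 20*x^2 + 48*x = x*(x - 6)*(x - 2)*(x + 4) = 0.
  ⇒ x = -4, 0, 2, 6

f''(x) = 4*x^3 - 12*x^2 - 40*x + 48
Second-derivative test at each critical point:
  f''(-4) = -240 < 0 → local maximum
  f''(0) = 48 > 0 → local minimum
  f''(2) = -48 < 0 → local maximum
  f''(6) = 240 > 0 → local minimum

Critical points: x = -4 (local maximum); x = 0 (local minimum); x = 2 (local maximum); x = 6 (local minimum)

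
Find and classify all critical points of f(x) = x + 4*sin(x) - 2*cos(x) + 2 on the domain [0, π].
f'(x) = 2*sin(x) + 4*cos(x) + 1

Solve f'(x) = 0 on [0, π]:
  f'(x) = 0 ⇔ 2*sin(x) + 4*cos(x) = -1. Write the left side as R·cos(x + φ) with R = √(4² + (-2)²) = 2*sqrt(5), cos φ = 2*sqrt(5)/5, sin φ = -sqrt(5)/5; then cos(x + φ) = -sqrt(5)/10. Solve for x and keep the solutions lying in [0, π].
  ⇒ x = atan((-1 + 2*sqrt(19))/(-sqrt(19) - 2)) + pi ≈ 2.2600

f''(x) = -4*sin(x) + 2*cos(x)
Second-derivative test at each critical point:
  f''(2.2600) = -4.3589 < 0 → local maximum

Critical points: x = atan((-1 + 2*sqrt(19))/(-sqrt(19) - 2)) + pi ≈ 2.2600 (local maximum)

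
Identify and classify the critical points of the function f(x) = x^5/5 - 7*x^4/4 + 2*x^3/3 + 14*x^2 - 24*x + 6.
f'(x) = x^4 - 7*x^3 + 2*x^2 + 28*x - 24

Solve f'(x) = 0:
  Factor: x^4 - 7*x^3 + 2*x^2 + 28*x - 24 = (x - 6)*(x - 2)*(x - 1)*(x + 2) = 0.
  ⇒ x = -2, 1, 2, 6

f''(x) = 4*x^3 - 21*x^2 + 4*x + 28
Second-derivative test at each critical point:
  f''(-2) = -96 < 0 → local maximum
  f''(1) = 15 > 0 → local minimum
  f''(2) = -16 < 0 → local maximum
  f''(6) = 160 > 0 → local minimum

Critical points: x = -2 (local maximum); x = 1 (local minimum); x = 2 (local maximum); x = 6 (local minimum)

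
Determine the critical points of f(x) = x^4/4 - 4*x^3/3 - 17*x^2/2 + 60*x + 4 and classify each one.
f'(x) = x^3 - 4*x^2 - 17*x + 60

Solve f'(x) = 0:
  Factor: x^3 - 4*x^2 - 17*x + 60 = (x - 5)*(x - 3)*(x + 4) = 0.
  ⇒ x = -4, 3, 5

f''(x) = 3*x^2 - 8*x - 17
Second-derivative test at each critical point:
  f''(-4) = 63 > 0 → local minimum
  f''(3) = -14 < 0 → local maximum
  f''(5) = 18 > 0 → local minimum

Critical points: x = -4 (local minimum); x = 3 (local maximum); x = 5 (local minimum)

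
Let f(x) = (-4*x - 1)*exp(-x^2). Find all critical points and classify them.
f'(x) = 2*(x*(4*x + 1) - 2)*exp(-x^2)

Solve f'(x) = 0:
  f'(x) = (8*x^2 + 2*x - 4)·exp(-x^2) and exp(-x^2) > 0 for every x, so f'(x) = 0 ⇔ 8*x^2 + 2*x - 4 = 0.
  Factor: 8*x^2 + 2*x - 4 = 2*(4*x^2 + x - 2); 4*x^2 + x - 2 = 0 has no rational roots; quadratic formula: x = (-1 ± √33)/8.
  ⇒ x = -sqrt(33)/8 - 1/8 ≈ -0.8431, -1/8 + sqrt(33)/8 ≈ 0.5931

f''(x) = 2*(-8*x^3 - 2*x^2 + 12*x + 1)*exp(-x^2)
Second-derivative test at each critical point:
  f''(-0.8431) = -5.6442 < 0 → local maximum
  f''(0.5931) = 8.0822 > 0 → local minimum

Critical points: x = -sqrt(33)/8 - 1/8 ≈ -0.8431 (local maximum); x = -1/8 + sqrt(33)/8 ≈ 0.5931 (local minimum)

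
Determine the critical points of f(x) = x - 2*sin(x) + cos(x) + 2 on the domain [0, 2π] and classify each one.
f'(x) = -sin(x) - 2*cos(x) + 1

Solve f'(x) = 0 on [0, 2π]:
  f'(x) = 0 ⇔ -sin(x) - 2*cos(x) = -1. Write the left side as R·cos(x + φ) with R = √((-2)² + 1²) = sqrt(5), cos φ = -2*sqrt(5)/5, sin φ = sqrt(5)/5; then cos(x + φ) = -sqrt(5)/5. Solve for x and keep the solutions lying in [0, 2π].
  ⇒ x = pi/2 ≈ 1.5708, -atan(3/4) + 2*pi ≈ 5.6397

f''(x) = 2*sin(x) - cos(x)
Second-derivative test at each critical point:
  f''(1.5708) = 2 > 0 → local minimum
  f''(5.6397) = -2 < 0 → local maximum

Critical points: x = pi/2 ≈ 1.5708 (local minimum); x = -atan(3/4) + 2*pi ≈ 5.6397 (local maximum)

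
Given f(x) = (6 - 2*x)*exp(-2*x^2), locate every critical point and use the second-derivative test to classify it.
f'(x) = 2*(4*x*(x - 3) - 1)*exp(-2*x^2)

Solve f'(x) = 0:
  f'(x) = (8*x^2 - 24*x - 2)·exp(-2*x^2) and exp(-2*x^2) > 0 for every x, so f'(x) = 0 ⇔ 8*x^2 - 24*x - 2 = 0.
  Factor: 8*x^2 - 24*x - 2 = 2*(4*x^2 - 12*x - 1); 4*x^2 - 12*x - 1 = 0 has no rational roots; quadratic formula: x = (12 ± √160)/8.
  ⇒ x = 3/2 - sqrt(10)/2 ≈ -0.0811, 3/2 + sqrt(10)/2 ≈ 3.0811

f''(x) = 8*(4*x^2*(3 - x) + 3*x - 3)*exp(-2*x^2)
Second-derivative test at each critical point:
  f''(-0.0811) = -24.9673 < 0 → local maximum
  f''(3.0811) = 1.436e-07 > 0 → local minimum

Critical points: x = 3/2 - sqrt(10)/2 ≈ -0.0811 (local maximum); x = 3/2 + sqrt(10)/2 ≈ 3.0811 (local minimum)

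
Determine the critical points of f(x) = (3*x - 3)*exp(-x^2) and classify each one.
f'(x) = 3*(-2*x*(x - 1) + 1)*exp(-x^2)

Solve f'(x) = 0:
  f'(x) = (-6*x^2 + 6*x + 3)·exp(-x^2) and exp(-x^2) > 0 for every x, so f'(x) = 0 ⇔ -6*x^2 + 6*x + 3 = 0.
  Factor: -6*x^2 + 6*x + 3 = -3*(2*x^2 - 2*x - 1); 2*x^2 - 2*x - 1 = 0 has no rational roots; quadratic formula: x = (2 ± √12)/4.
  ⇒ x = 1/2 - sqrt(3)/2 ≈ -0.3660, 1/2 + sqrt(3)/2 ≈ 1.3660

f''(x) = 6*(2*x^2*(x - 1) - 3*x + 1)*exp(-x^2)
Second-derivative test at each critical point:
  f''(-0.3660) = 9.0892 > 0 → local minimum
  f''(1.3660) = -1.6081 < 0 → local maximum

Critical points: x = 1/2 - sqrt(3)/2 ≈ -0.3660 (local minimum); x = 1/2 + sqrt(3)/2 ≈ 1.3660 (local maximum)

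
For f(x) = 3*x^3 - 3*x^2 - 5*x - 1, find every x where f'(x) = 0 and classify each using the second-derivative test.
f'(x) = 9*x^2 - 6*x - 5

Solve f'(x) = 0:
  9*x^2 - 6*x - 5 = 0 has no rational roots; quadratic formula: x = (6 ± √216)/18.
  ⇒ x = 1/3 - sqrt(6)/3 ≈ -0.4832, 1/3 + sqrt(6)/3 ≈ 1.1498

f''(x) = 18*x - 6
Second-derivative test at each critical point:
  f''(-0.4832) = -14.6969 < 0 → local maximum
  f''(1.1498) = 14.6969 > 0 → local minimum

Critical points: x = 1/3 - sqrt(6)/3 ≈ -0.4832 (local maximum); x = 1/3 + sqrt(6)/3 ≈ 1.1498 (local minimum)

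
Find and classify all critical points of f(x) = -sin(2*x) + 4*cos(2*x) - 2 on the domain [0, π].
f'(x) = -8*sin(2*x) - 2*cos(2*x)

Solve f'(x) = 0 on [0, π]:
  f'(x) = 0 ⇔ -cos(2*x) = 4*sin(2*x) ⇔ tan(2*x) = -1/4, i.e. 2*x = arctan(-1/4) + nπ; keep the solutions lying in [0, π].
  ⇒ x = -atan(1/4)/2 + pi/2 ≈ 1.4483, pi - atan(1/4)/2 ≈ 3.0191

f''(x) = 4*sin(2*x) - 16*cos(2*x)
Second-derivative test at each critical point:
  f''(1.4483) = 16.4924 > 0 → local minimum
  f''(3.0191) = -16.4924 < 0 → local maximum

Critical points: x = -atan(1/4)/2 + pi/2 ≈ 1.4483 (local minimum); x = pi - atan(1/4)/2 ≈ 3.0191 (local maximum)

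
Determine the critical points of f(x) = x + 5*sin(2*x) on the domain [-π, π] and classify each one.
f'(x) = 10*cos(2*x) + 1

Solve f'(x) = 0 on [-π, π]:
  f'(x) = 0 ⇔ cos(2*x) = -1/10, i.e. 2*x = ±arccos(-1/10) + 2nπ; keep the solutions lying in [-π, π].
  ⇒ x = -pi + acos(-1/10)/2 ≈ -2.3061, -acos(-1/10)/2 ≈ -0.8355, acos(-1/10)/2 ≈ 0.8355, pi - acos(-1/10)/2 ≈ 2.3061

f''(x) = -20*sin(2*x)
Second-derivative test at each critical point:
  f''(-2.3061) = -19.8997 < 0 → local maximum
  f''(-0.8355) = 19.8997 > 0 → local minimum
  f''(0.8355) = -19.8997 < 0 → local maximum
  f''(2.3061) = 19.8997 > 0 → local minimum

Critical points: x = -pi + acos(-1/10)/2 ≈ -2.3061 (local maximum); x = -acos(-1/10)/2 ≈ -0.8355 (local minimum); x = acos(-1/10)/2 ≈ 0.8355 (local maximum); x = pi - acos(-1/10)/2 ≈ 2.3061 (local minimum)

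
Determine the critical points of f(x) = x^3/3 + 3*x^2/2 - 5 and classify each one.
f'(x) = x*(x + 3)

Solve f'(x) = 0:
  Factor: x^2 + 3*x = x*(x + 3) = 0.
  ⇒ x = -3, 0

f''(x) = 2*x + 3
Second-derivative test at each critical point:
  f''(-3) = -3 < 0 → local maximum
  f''(0) = 3 > 0 → local minimum

Critical points: x = -3 (local maximum); x = 0 (local minimum)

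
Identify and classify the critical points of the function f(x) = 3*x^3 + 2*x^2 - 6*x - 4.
f'(x) = 9*x^2 + 4*x - 6

Solve f'(x) = 0:
  9*x^2 + 4*x - 6 = 0 has no rational roots; quadratic formula: x = (-4 ± √232)/18.
  ⇒ x = -sqrt(58)/9 - 2/9 ≈ -1.0684, -2/9 + sqrt(58)/9 ≈ 0.6240

f''(x) = 18*x + 4
Second-derivative test at each critical point:
  f''(-1.0684) = -15.2315 < 0 → local maximum
  f''(0.6240) = 15.2315 > 0 → local minimum

Critical points: x = -sqrt(58)/9 - 2/9 ≈ -1.0684 (local maximum); x = -2/9 + sqrt(58)/9 ≈ 0.6240 (local minimum)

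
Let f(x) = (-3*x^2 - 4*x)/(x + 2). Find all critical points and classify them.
f'(x) = (-3*x^2 - 12*x - 8)/(x^2 + 4*x + 4)

Solve f'(x) = 0:
  f'(x) = -(3*x^2 + 12*x + 8)/(x + 2)^2; the denominator is positive wherever f is defined, so f'(x) = 0 ⇔ -3*x^2 - 12*x - 8 = 0.
  3*x^2 + 12*x + 8 = 0 has no rational roots; quadratic formula: x = (-12 ± √48)/6.
  ⇒ x = -2 - 2*sqrt(3)/3 ≈ -3.1547, -2 + 2*sqrt(3)/3 ≈ -0.8453

f''(x) = -8/(x^3 + 6*x^2 + 12*x + 8)
Second-derivative test at each critical point:
  f''(-3.1547) = 5.1962 > 0 → local minimum
  f''(-0.8453) = -5.1962 < 0 → local maximum

Critical points: x = -2 - 2*sqrt(3)/3 ≈ -3.1547 (local minimum); x = -2 + 2*sqrt(3)/3 ≈ -0.8453 (local maximum)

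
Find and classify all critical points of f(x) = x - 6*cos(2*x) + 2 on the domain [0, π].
f'(x) = 12*sin(2*x) + 1

Solve f'(x) = 0 on [0, π]:
  f'(x) = 0 ⇔ sin(2*x) = -1/12, i.e. 2*x = arcsin(-1/12) + 2nπ or 2*x = π − arcsin(-1/12) + 2nπ; keep the solutions lying in [0, π].
  ⇒ x = asin(1/12)/2 + pi/2 ≈ 1.6125, pi - asin(1/12)/2 ≈ 3.0999

f''(x) = 24*cos(2*x)
Second-derivative test at each critical point:
  f''(1.6125) = -23.9165 < 0 → local maximum
  f''(3.0999) = 23.9165 > 0 → local minimum

Critical points: x = asin(1/12)/2 + pi/2 ≈ 1.6125 (local maximum); x = pi - asin(1/12)/2 ≈ 3.0999 (local minimum)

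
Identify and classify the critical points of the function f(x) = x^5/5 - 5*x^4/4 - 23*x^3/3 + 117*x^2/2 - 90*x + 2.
f'(x) = x^4 - 5*x^3 - 23*x^2 + 117*x - 90

Solve f'(x) = 0:
  Factor: x^4 - 5*x^3 - 23*x^2 + 117*x - 90 = (x - 6)*(x - 3)*(x - 1)*(x + 5) = 0.
  ⇒ x = -5, 1, 3, 6

f''(x) = 4*x^3 - 15*x^2 - 46*x + 117
Second-derivative test at each critical point:
  f''(-5) = -528 < 0 → local maximum
  f''(1) = 60 > 0 → local minimum
  f''(3) = -48 < 0 → local maximum
  f''(6) = 165 > 0 → local minimum

Critical points: x = -5 (local maximum); x = 1 (local minimum); x = 3 (local maximum); x = 6 (local minimum)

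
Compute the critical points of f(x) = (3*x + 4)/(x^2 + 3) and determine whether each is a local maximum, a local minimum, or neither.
f'(x) = (-3*x^2 - 8*x + 9)/(x^4 + 6*x^2 + 9)

Solve f'(x) = 0:
  f'(x) = -(3*x^2 + 8*x - 9)/(x^2 + 3)^2; the denominator is positive wherever f is defined, so f'(x) = 0 ⇔ -3*x^2 - 8*x + 9 = 0.
  3*x^2 + 8*x - 9 = 0 has no rational roots; quadratic formula: x = (-8 ± √172)/6.
  ⇒ x = -sqrt(43)/3 - 4/3 ≈ -3.5191, -4/3 + sqrt(43)/3 ≈ 0.8525

f''(x) = 2*(4*x^2*(3*x + 4) - (9*x + 4)*(x^2 + 3))/(x^2 + 3)^3
Second-derivative test at each critical point:
  f''(-3.5191) = 0.0554 > 0 → local minimum
  f''(0.8525) = -0.9443 < 0 → local maximum

Critical points: x = -sqrt(43)/3 - 4/3 ≈ -3.5191 (local minimum); x = -4/3 + sqrt(43)/3 ≈ 0.8525 (local maximum)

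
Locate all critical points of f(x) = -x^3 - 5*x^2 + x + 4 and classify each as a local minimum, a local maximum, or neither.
f'(x) = -3*x^2 - 10*x + 1

Solve f'(x) = 0:
  3*x^2 + 10*x - 1 = 0 has no rational roots; quadratic formula: x = (-10 ± √112)/6.
  ⇒ x = -2*sqrt(7)/3 - 5/3 ≈ -3.4305, -5/3 + 2*sqrt(7)/3 ≈ 0.0972

f''(x) = -6*x - 10
Second-derivative test at each critical point:
  f''(-3.4305) = 10.5830 > 0 → local minimum
  f''(0.0972) = -10.5830 < 0 → local maximum

Critical points: x = -2*sqrt(7)/3 - 5/3 ≈ -3.4305 (local minimum); x = -5/3 + 2*sqrt(7)/3 ≈ 0.0972 (local maximum)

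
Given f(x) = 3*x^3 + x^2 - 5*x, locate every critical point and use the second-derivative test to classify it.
f'(x) = 9*x^2 + 2*x - 5

Solve f'(x) = 0:
  9*x^2 + 2*x - 5 = 0 has no rational roots; quadratic formula: x = (-2 ± √184)/18.
  ⇒ x = -sqrt(46)/9 - 1/9 ≈ -0.8647, -1/9 + sqrt(46)/9 ≈ 0.6425

f''(x) = 18*x + 2
Second-derivative test at each critical point:
  f''(-0.8647) = -13.5647 < 0 → local maximum
  f''(0.6425) = 13.5647 > 0 → local minimum

Critical points: x = -sqrt(46)/9 - 1/9 ≈ -0.8647 (local maximum); x = -1/9 + sqrt(46)/9 ≈ 0.6425 (local minimum)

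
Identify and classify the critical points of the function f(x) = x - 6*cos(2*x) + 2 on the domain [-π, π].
f'(x) = 12*sin(2*x) + 1

Solve f'(x) = 0 on [-π, π]:
  f'(x) = 0 ⇔ sin(2*x) = -1/12, i.e. 2*x = arcsin(-1/12) + 2nπ or 2*x = π − arcsin(-1/12) + 2nπ; keep the solutions lying in [-π, π].
  ⇒ x = -pi/2 + asin(1/12)/2 ≈ -1.5291, -asin(1/12)/2 ≈ -0.0417, asin(1/12)/2 + pi/2 ≈ 1.6125, pi - asin(1/12)/2 ≈ 3.0999

f''(x) = 24*cos(2*x)
Second-derivative test at each critical point:
  f''(-1.5291) = -23.9165 < 0 → local maximum
  f''(-0.0417) = 23.9165 > 0 → local minimum
  f''(1.6125) = -23.9165 < 0 → local maximum
  f''(3.0999) = 23.9165 > 0 → local minimum

Critical points: x = -pi/2 + asin(1/12)/2 ≈ -1.5291 (local maximum); x = -asin(1/12)/2 ≈ -0.0417 (local minimum); x = asin(1/12)/2 + pi/2 ≈ 1.6125 (local maximum); x = pi - asin(1/12)/2 ≈ 3.0999 (local minimum)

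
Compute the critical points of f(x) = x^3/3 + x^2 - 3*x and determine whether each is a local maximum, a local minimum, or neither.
f'(x) = x^2 + 2*x - 3

Solve f'(x) = 0:
  Factor: x^2 + 2*x - 3 = (x - 1)*(x + 3) = 0.
  ⇒ x = -3, 1

f''(x) = 2*x + 2
Second-derivative test at each critical point:
  f''(-3) = -4 < 0 → local maximum
  f''(1) = 4 > 0 → local minimum

Critical points: x = -3 (local maximum); x = 1 (local minimum)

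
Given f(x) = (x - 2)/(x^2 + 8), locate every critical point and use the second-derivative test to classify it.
f'(x) = (x^2 - 2*x*(x - 2) + 8)/(x^2 + 8)^2

Solve f'(x) = 0:
  f'(x) = -(x^2 - 4*x - 8)/(x^2 + 8)^2; the denominator is positive wherever f is defined, so f'(x) = 0 ⇔ -x^2 + 4*x + 8 = 0.
  x^2 - 4*x - 8 = 0 has no rational roots; quadratic formula: x = (4 ± √48)/2.
  ⇒ x = 2 - 2*sqrt(3) ≈ -1.4641, 2 + 2*sqrt(3) ≈ 5.4641

f''(x) = 2*(4*x^2*(x - 2) + (2 - 3*x)*(x^2 + 8))/(x^2 + 8)^3
Second-derivative test at each critical point:
  f''(-1.4641) = 0.0673 > 0 → local minimum
  f''(5.4641) = -0.0048 < 0 → local maximum

Critical points: x = 2 - 2*sqrt(3) ≈ -1.4641 (local minimum); x = 2 + 2*sqrt(3) ≈ 5.4641 (local maximum)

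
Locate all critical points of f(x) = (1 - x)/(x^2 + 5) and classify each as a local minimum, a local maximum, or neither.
f'(x) = (-x^2 + 2*x*(x - 1) - 5)/(x^2 + 5)^2

Solve f'(x) = 0:
  f'(x) = (x^2 - 2*x - 5)/(x^2 + 5)^2; the denominator is positive wherever f is defined, so f'(x) = 0 ⇔ x^2 - 2*x - 5 = 0.
  x^2 - 2*x - 5 = 0 has no rational roots; quadratic formula: x = (2 ± √24)/2.
  ⇒ x = 1 - sqrt(6) ≈ -1.4495, 1 + sqrt(6) ≈ 3.4495

f''(x) = 2*(4*x^2*(1 - x) + (3*x - 1)*(x^2 + 5))/(x^2 + 5)^3
Second-derivative test at each critical point:
  f''(-1.4495) = -0.0972 < 0 → local maximum
  f''(3.4495) = 0.0172 > 0 → local minimum

Critical points: x = 1 - sqrt(6) ≈ -1.4495 (local maximum); x = 1 + sqrt(6) ≈ 3.4495 (local minimum)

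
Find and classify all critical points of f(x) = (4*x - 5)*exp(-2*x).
f'(x) = 2*(7 - 4*x)*exp(-2*x)

Solve f'(x) = 0:
  f'(x) = (14 - 8*x)·exp(-2*x) and exp(-2*x) > 0 for every x, so f'(x) = 0 ⇔ 14 - 8*x = 0.
  Factor: 14 - 8*x = -2*(4*x - 7) = 0.
  ⇒ x = 7/4

f''(x) = 4*(4*x - 9)*exp(-2*x)
Second-derivative test at each critical point:
  f''(7/4) = -0.2416 < 0 → local maximum

Critical points: x = 7/4 (local maximum)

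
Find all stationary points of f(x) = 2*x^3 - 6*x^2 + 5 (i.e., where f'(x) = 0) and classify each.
f'(x) = 6*x*(x - 2)

Solve f'(x) = 0:
  Factor: 6*x^2 - 12*x = 6*x*(x - 2) = 0.
  ⇒ x = 0, 2

f''(x) = 12*x - 12
Second-derivative test at each critical point:
  f''(0) = -12 < 0 → local maximum
  f''(2) = 12 > 0 → local minimum

Critical points: x = 0 (local maximum); x = 2 (local minimum)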